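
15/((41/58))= 21.22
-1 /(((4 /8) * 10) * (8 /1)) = -0.02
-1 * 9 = -9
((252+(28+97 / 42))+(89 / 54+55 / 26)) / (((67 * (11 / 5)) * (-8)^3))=-0.00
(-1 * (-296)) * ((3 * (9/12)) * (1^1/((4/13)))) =4329/2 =2164.50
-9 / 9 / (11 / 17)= -17 / 11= -1.55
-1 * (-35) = 35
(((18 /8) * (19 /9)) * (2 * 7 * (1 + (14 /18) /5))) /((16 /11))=19019 /360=52.83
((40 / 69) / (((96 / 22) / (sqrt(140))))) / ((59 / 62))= 3410*sqrt(35) / 12213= 1.65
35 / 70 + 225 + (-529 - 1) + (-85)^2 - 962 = 11917 / 2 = 5958.50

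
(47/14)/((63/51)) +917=270397/294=919.72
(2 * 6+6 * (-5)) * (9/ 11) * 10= -1620/ 11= -147.27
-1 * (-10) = 10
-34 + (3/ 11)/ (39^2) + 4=-167309/ 5577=-30.00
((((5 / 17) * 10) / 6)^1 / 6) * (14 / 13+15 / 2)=5575 / 7956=0.70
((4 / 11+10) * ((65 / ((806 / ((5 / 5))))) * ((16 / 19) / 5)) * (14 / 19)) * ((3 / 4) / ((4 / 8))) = 1008 / 6479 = 0.16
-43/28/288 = -0.01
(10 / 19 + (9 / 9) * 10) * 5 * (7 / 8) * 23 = 20125 / 19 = 1059.21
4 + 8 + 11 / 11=13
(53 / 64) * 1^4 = 53 / 64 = 0.83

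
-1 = -1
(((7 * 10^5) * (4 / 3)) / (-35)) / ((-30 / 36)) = 32000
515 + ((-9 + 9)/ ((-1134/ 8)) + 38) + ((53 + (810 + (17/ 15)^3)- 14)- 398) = 3393413/ 3375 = 1005.46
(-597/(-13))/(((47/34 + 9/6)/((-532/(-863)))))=771324/78533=9.82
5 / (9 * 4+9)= 1 / 9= 0.11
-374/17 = -22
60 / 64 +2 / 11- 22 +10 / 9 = -31315 / 1584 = -19.77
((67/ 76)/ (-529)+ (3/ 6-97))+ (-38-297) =-17348093/ 40204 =-431.50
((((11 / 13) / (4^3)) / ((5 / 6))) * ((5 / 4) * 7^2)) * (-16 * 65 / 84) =-385 / 32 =-12.03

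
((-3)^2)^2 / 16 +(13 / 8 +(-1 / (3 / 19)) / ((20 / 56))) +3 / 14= -18197 / 1680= -10.83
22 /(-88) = -0.25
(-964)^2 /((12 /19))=4414156 /3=1471385.33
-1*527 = -527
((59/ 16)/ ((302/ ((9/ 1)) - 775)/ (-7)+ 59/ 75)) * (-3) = -278775/ 2689024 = -0.10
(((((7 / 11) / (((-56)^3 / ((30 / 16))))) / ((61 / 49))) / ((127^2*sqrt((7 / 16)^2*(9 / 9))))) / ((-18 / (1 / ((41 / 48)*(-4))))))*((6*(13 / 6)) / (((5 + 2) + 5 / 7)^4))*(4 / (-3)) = 22295 / 362209712145836544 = 0.00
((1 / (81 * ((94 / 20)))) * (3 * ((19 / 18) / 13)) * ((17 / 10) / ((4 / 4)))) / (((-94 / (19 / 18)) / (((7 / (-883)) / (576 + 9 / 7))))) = 300713 / 1792781624800296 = 0.00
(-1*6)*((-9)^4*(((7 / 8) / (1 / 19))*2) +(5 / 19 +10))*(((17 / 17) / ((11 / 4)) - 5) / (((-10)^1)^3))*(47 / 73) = -119229850557 / 30514000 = -3907.38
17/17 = 1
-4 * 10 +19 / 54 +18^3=312787 / 54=5792.35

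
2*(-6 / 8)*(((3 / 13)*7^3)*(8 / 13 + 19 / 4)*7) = -6028911 / 1352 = -4459.25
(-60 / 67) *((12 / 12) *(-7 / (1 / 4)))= 1680 / 67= 25.07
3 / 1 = 3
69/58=1.19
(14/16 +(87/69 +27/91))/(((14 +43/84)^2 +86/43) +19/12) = 5132106/451862255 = 0.01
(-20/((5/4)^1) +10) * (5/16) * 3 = -45/8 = -5.62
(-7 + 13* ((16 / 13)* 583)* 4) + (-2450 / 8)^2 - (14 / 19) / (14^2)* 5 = 278968125 / 2128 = 131094.04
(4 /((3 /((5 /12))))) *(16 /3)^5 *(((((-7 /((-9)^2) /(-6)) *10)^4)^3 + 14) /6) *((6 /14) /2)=111125877949615509098271998970429440 /92709463147897837085761925410587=1198.65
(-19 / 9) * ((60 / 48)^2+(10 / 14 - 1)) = -2717 / 1008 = -2.70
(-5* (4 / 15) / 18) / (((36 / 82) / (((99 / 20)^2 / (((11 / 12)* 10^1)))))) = -451 / 1000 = -0.45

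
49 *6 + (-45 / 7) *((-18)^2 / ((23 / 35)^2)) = -2395974 / 529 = -4529.25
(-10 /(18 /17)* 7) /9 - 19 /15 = -3488 /405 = -8.61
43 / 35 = 1.23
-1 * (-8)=8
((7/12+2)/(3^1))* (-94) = -1457/18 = -80.94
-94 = -94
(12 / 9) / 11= 4 / 33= 0.12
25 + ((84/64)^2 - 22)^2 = 28584881/65536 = 436.17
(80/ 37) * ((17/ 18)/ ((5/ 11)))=1496/ 333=4.49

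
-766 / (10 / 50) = -3830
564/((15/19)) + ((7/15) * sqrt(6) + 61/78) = 7 * sqrt(6)/15 + 278921/390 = 716.33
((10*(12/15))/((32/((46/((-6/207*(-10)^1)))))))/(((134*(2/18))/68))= 242811/1340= 181.20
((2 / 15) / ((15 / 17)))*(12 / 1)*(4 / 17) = 32 / 75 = 0.43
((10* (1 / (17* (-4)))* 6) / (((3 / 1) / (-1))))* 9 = 45 / 17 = 2.65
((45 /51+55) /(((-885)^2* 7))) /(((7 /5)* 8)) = 95 /104388228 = 0.00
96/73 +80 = 81.32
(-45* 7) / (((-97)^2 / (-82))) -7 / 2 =-14203 / 18818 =-0.75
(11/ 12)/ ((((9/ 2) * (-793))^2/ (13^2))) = 11/ 904203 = 0.00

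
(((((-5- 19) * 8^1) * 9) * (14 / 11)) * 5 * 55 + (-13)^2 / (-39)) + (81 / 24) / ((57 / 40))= -34473712 / 57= -604801.96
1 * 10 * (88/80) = 11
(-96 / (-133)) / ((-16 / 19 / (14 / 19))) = -12 / 19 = -0.63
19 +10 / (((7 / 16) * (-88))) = 1443 / 77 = 18.74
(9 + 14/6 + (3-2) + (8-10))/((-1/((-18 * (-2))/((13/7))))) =-200.31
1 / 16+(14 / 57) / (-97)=5305 / 88464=0.06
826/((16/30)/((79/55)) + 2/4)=948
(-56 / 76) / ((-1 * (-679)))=-0.00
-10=-10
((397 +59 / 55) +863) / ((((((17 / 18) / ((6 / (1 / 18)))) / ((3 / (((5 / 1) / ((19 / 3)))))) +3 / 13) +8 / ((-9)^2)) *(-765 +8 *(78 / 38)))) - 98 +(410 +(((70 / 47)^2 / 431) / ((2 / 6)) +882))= 109120032103747026 / 91779354031915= 1188.94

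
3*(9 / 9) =3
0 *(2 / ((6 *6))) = 0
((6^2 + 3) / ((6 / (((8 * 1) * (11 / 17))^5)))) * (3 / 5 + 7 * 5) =6105858277376 / 7099285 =860066.65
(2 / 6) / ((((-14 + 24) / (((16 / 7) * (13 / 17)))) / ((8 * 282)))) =78208 / 595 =131.44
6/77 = 0.08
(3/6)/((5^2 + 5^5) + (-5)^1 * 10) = 0.00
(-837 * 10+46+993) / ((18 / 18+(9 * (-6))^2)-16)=-7331 / 2901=-2.53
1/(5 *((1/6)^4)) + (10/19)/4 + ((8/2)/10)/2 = 259.53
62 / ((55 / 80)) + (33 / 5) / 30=49721 / 550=90.40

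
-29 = -29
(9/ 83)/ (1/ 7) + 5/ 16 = 1423/ 1328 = 1.07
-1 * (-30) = 30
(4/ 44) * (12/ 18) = 0.06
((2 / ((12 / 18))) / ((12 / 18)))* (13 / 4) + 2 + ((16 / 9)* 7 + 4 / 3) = 2189 / 72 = 30.40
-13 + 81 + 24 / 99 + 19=2879 / 33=87.24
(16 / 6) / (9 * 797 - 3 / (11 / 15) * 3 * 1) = 11 / 29538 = 0.00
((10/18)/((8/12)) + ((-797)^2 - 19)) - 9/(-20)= 38111477/60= 635191.28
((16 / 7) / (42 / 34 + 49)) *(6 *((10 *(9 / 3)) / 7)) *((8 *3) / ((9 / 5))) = 326400 / 20923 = 15.60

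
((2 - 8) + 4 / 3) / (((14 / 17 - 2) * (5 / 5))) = 119 / 30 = 3.97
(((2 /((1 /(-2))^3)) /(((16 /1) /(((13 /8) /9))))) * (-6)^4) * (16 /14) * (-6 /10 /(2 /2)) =5616 /35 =160.46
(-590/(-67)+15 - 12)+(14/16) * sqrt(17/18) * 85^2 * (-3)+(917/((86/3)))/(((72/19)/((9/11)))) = 9488311/507056 - 50575 * sqrt(34)/16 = -18412.56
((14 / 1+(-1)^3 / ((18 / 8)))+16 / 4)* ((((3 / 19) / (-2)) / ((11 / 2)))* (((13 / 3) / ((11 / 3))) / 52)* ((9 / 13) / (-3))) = 79 / 59774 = 0.00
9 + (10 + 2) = 21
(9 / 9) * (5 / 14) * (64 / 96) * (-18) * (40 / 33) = -400 / 77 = -5.19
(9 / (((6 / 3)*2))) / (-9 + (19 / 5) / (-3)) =-135 / 616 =-0.22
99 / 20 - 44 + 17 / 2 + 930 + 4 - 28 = 17509 / 20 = 875.45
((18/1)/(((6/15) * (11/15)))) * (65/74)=43875/814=53.90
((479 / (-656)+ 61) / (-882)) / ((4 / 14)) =-4393 / 18368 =-0.24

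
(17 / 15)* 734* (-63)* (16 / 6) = -698768 / 5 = -139753.60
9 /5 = 1.80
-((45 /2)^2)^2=-4100625 /16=-256289.06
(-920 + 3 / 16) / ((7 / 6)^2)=-132453 / 196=-675.78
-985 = -985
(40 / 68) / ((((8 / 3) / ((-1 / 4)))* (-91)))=15 / 24752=0.00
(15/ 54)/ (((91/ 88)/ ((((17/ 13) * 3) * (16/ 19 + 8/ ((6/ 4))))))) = 1316480/ 202293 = 6.51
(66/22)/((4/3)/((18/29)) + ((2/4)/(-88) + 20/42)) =99792/87107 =1.15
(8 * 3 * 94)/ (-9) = -752/ 3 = -250.67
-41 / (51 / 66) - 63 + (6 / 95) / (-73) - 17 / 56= -768244207 / 6602120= -116.36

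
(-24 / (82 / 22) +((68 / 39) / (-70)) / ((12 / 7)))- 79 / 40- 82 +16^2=31769849 / 191880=165.57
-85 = -85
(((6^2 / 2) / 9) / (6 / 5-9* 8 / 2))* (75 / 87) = -125 / 2523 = -0.05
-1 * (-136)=136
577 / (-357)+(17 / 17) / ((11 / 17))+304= 1193530 / 3927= 303.93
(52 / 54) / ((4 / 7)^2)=637 / 216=2.95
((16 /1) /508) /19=4 /2413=0.00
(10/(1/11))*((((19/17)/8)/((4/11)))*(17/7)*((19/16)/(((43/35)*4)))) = 24.80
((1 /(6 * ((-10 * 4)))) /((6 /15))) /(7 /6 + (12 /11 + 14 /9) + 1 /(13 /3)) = -0.00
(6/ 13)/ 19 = 6/ 247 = 0.02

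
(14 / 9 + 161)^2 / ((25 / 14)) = 29965166 / 2025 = 14797.61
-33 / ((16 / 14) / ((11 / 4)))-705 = -784.41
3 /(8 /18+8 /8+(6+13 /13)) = 27 /76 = 0.36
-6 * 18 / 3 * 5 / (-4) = 45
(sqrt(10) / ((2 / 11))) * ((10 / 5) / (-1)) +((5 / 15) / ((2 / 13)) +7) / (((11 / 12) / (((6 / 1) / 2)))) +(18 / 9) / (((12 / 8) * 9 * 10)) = 4052 / 135 - 11 * sqrt(10) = -4.77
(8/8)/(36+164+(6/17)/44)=374/74803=0.00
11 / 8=1.38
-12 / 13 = -0.92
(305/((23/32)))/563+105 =1369405/12949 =105.75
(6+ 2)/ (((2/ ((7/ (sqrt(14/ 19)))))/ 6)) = 12 * sqrt(266) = 195.71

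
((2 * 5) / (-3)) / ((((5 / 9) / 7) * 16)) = -21 / 8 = -2.62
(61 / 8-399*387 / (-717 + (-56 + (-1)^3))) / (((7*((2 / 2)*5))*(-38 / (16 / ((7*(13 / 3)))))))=-4971 / 60515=-0.08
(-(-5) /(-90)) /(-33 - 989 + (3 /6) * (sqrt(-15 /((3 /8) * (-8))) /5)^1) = sqrt(5) /188007111 + 10220 /188007111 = 0.00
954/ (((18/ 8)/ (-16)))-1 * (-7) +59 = -6718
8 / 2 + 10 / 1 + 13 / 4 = 69 / 4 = 17.25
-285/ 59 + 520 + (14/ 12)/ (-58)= 10577047/ 20532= 515.15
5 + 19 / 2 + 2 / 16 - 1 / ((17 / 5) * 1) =1949 / 136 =14.33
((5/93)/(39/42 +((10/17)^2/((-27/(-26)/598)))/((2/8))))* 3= 546210/2702277409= 0.00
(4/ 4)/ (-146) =-1/ 146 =-0.01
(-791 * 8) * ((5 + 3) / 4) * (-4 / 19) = 2664.42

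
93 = 93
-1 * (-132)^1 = 132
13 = 13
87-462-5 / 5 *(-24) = -351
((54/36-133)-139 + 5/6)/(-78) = 809/234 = 3.46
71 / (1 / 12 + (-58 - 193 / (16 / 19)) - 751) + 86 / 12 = 2122199 / 298974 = 7.10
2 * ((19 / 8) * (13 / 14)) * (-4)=-247 / 14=-17.64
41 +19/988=2133/52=41.02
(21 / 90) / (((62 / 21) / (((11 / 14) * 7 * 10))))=539 / 124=4.35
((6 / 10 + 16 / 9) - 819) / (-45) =36748 / 2025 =18.15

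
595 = 595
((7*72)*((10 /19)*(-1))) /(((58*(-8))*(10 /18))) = 567 /551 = 1.03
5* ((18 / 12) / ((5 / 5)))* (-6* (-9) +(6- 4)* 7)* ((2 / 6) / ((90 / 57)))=323 / 3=107.67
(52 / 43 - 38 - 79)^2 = 24790441 / 1849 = 13407.49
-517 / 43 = -12.02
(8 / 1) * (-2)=-16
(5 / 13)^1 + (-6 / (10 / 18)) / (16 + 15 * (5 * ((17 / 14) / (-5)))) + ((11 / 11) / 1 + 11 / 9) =135727 / 18135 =7.48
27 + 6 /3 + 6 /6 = 30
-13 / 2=-6.50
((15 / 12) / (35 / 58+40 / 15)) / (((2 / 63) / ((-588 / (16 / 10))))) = -20142675 / 4552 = -4425.02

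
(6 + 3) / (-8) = -9 / 8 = -1.12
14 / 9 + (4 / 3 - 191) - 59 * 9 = -6472 / 9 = -719.11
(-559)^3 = -174676879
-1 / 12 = -0.08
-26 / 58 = -13 / 29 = -0.45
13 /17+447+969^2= 15969949 /17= 939408.76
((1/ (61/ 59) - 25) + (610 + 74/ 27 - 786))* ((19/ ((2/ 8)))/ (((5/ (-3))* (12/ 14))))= 17286808/ 1647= 10495.94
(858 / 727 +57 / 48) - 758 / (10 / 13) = -57173159 / 58160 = -983.03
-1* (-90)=90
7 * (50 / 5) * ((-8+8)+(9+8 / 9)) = 6230 / 9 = 692.22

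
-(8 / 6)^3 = -64 / 27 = -2.37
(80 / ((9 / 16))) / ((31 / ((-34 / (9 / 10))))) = -435200 / 2511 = -173.32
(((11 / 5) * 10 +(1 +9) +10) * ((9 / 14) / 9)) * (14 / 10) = 21 / 5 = 4.20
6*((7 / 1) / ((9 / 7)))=32.67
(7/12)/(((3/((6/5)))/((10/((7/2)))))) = 2/3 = 0.67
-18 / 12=-3 / 2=-1.50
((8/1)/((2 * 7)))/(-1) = -4/7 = -0.57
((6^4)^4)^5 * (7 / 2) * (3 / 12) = 156353671465264922715003417628258073449750051376401525248098304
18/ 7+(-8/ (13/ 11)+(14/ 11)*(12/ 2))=3442/ 1001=3.44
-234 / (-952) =117 / 476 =0.25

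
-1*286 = -286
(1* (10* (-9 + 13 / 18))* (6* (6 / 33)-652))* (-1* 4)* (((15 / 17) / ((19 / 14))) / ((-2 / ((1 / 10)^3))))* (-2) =-1493576 / 10659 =-140.12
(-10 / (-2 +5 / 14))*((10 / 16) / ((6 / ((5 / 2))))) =875 / 552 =1.59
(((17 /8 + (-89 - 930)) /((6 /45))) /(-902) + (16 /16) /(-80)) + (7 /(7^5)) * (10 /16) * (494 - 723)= 1452416523 /173256160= 8.38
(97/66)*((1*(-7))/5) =-679/330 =-2.06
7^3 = 343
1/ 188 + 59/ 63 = 11155/ 11844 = 0.94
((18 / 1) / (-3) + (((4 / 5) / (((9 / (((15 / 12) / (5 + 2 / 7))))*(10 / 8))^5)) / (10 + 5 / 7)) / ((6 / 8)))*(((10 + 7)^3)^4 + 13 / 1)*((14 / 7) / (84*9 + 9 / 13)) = -418683016846759678014135714509384 / 45314413294810996125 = -9239510928296.70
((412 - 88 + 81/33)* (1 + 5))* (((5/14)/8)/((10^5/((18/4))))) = 0.00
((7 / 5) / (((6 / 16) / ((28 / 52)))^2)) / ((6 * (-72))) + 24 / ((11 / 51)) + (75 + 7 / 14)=843691331 / 4517370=186.77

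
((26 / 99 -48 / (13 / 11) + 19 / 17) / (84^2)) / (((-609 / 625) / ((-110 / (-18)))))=2682578125 / 76922458704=0.03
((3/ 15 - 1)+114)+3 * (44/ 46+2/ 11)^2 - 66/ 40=147780719/ 1280180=115.44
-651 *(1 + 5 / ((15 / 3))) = -1302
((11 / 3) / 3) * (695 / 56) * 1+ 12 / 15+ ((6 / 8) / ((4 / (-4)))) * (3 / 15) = 39863 / 2520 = 15.82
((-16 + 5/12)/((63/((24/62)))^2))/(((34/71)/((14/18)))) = -1562/1634661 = -0.00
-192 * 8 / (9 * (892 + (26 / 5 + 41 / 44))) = -112640 / 592767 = -0.19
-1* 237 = -237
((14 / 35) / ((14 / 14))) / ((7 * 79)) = 2 / 2765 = 0.00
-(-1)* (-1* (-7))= 7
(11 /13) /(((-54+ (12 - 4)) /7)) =-77 /598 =-0.13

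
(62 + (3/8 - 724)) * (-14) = 37051/4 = 9262.75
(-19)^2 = 361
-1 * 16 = -16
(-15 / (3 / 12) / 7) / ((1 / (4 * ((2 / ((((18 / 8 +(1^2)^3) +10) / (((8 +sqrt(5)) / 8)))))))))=-1920 / 371 - 240 * sqrt(5) / 371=-6.62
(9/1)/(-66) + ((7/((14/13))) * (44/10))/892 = -5117/49060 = -0.10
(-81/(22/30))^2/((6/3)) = 1476225/242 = 6100.10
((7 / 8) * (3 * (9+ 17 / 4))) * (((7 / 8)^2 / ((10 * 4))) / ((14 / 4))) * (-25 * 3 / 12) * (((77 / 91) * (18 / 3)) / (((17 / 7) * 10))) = -1799721 / 7241728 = -0.25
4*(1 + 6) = 28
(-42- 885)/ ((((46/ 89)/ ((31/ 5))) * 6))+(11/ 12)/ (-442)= -1130457371/ 609960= -1853.33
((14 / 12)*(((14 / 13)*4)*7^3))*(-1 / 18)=-33614 / 351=-95.77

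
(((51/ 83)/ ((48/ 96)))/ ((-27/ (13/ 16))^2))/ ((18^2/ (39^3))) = 6311981/ 30979584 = 0.20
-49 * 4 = -196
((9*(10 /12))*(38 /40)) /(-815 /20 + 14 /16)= -57 /319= -0.18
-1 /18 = -0.06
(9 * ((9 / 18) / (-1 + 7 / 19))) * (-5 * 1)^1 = 285 / 8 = 35.62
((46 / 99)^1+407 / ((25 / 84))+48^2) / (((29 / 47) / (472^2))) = 95160762901376 / 71775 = 1325820451.43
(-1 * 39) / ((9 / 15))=-65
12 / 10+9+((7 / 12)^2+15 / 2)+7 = 18029 / 720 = 25.04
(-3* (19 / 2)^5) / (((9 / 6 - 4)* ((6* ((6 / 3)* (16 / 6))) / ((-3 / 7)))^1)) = -22284891 / 17920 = -1243.58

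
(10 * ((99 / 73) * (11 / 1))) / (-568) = -5445 / 20732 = -0.26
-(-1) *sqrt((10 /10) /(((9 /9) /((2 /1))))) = sqrt(2) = 1.41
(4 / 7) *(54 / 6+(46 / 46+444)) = 1816 / 7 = 259.43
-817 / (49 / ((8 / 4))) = -1634 / 49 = -33.35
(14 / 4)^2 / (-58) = -49 / 232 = -0.21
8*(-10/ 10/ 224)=-0.04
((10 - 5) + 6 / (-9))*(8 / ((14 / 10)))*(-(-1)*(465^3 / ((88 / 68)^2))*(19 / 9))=2658213691250 / 847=3138386884.59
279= 279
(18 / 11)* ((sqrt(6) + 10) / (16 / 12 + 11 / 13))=702* sqrt(6) / 935 + 1404 / 187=9.35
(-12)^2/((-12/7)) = -84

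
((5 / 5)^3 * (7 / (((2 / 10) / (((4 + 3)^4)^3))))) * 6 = 2906670312210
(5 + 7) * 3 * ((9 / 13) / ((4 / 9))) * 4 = 2916 / 13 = 224.31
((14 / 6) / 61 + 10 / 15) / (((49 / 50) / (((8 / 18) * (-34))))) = -292400 / 26901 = -10.87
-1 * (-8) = 8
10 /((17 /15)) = 8.82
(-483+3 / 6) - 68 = -1101 / 2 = -550.50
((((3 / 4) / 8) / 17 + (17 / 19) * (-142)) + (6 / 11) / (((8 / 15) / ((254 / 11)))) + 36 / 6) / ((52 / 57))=-365559549 / 3422848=-106.80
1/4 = 0.25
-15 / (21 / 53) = -265 / 7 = -37.86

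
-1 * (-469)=469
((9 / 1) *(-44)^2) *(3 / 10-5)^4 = 5313972609 / 625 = 8502356.17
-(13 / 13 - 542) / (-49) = -541 / 49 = -11.04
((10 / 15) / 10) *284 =284 / 15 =18.93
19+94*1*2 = 207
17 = 17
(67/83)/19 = 0.04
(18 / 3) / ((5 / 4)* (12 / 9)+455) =9 / 685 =0.01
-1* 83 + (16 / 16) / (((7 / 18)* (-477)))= -30795 / 371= -83.01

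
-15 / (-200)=0.08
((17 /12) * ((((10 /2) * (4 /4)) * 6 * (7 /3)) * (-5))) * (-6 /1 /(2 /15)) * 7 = 312375 /2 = 156187.50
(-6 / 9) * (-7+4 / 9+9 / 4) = 155 / 54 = 2.87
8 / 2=4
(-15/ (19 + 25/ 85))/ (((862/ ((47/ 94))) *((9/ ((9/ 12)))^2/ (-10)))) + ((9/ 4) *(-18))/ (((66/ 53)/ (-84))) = 407831982403/ 149284608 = 2731.91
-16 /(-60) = 4 /15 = 0.27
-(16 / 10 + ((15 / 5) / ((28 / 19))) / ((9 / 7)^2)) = -1529 / 540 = -2.83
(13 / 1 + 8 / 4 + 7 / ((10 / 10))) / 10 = 11 / 5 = 2.20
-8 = -8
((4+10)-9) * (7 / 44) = 35 / 44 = 0.80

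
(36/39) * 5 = 60/13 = 4.62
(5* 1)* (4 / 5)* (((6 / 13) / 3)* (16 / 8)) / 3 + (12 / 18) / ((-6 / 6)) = -10 / 39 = -0.26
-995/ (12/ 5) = -4975/ 12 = -414.58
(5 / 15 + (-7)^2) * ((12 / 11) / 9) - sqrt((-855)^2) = -84053 / 99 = -849.02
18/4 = 9/2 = 4.50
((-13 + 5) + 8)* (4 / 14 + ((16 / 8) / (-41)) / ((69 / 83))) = 0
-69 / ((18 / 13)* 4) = -12.46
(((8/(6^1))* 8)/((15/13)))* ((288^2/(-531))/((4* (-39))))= 8192/885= 9.26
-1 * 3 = -3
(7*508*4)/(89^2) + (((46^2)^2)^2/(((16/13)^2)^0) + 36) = 158797136489464436/7921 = 20047612231973.80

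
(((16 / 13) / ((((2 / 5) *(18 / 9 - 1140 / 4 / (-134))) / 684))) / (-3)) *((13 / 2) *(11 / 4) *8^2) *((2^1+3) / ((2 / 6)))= -1613145600 / 553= -2917080.65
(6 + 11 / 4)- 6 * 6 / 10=5.15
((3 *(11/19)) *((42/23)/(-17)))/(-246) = 231/304589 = 0.00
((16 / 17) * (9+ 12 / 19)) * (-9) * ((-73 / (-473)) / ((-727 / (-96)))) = -184674816 / 111070333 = -1.66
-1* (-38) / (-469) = -38 / 469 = -0.08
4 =4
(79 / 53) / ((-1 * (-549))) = 79 / 29097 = 0.00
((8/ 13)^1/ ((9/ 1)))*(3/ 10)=0.02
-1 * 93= -93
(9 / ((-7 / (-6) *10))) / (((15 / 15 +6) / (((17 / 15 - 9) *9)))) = -9558 / 1225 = -7.80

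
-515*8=-4120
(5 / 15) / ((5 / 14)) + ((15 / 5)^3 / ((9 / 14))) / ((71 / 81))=52024 / 1065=48.85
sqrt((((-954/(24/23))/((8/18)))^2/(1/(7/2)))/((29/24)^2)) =98739 * sqrt(14)/116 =3184.89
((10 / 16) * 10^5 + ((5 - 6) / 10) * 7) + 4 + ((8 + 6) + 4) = 625213 / 10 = 62521.30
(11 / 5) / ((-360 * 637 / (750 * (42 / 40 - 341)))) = 5753 / 2352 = 2.45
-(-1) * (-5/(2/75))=-375/2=-187.50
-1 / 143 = -0.01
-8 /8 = -1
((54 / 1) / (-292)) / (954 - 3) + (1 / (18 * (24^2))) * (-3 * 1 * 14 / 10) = -239747 / 399876480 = -0.00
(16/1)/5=3.20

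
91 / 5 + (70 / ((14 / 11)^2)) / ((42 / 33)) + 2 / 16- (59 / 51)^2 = 50.94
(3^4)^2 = 6561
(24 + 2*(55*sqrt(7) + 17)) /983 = 58 /983 + 110*sqrt(7) /983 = 0.36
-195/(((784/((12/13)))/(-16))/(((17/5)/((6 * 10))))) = 51/245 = 0.21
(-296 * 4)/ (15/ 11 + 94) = -13024/ 1049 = -12.42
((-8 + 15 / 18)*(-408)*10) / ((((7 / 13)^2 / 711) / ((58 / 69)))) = 67926683760 / 1127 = 60272124.01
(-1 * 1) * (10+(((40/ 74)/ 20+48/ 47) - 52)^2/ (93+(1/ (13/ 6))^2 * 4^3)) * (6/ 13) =-3743539647270/ 236156633011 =-15.85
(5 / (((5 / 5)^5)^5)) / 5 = 1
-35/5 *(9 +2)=-77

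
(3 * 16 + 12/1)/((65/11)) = 132/13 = 10.15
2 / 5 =0.40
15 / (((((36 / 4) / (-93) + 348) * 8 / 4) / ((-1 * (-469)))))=14539 / 1438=10.11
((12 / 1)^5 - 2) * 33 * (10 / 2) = 41056950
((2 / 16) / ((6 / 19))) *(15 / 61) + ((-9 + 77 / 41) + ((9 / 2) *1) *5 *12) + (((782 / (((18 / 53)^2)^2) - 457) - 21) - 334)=15287917056733 / 262544976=58229.71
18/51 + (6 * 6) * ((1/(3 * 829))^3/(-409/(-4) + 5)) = 4399399376930/12464964900531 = 0.35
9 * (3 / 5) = 27 / 5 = 5.40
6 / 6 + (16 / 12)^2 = 25 / 9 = 2.78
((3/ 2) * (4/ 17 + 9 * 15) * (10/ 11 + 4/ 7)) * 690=24659910/ 119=207226.13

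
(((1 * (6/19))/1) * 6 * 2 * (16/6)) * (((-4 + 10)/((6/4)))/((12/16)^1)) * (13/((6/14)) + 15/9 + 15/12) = 1792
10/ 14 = 5/ 7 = 0.71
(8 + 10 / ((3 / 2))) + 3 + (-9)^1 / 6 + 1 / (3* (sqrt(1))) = 33 / 2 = 16.50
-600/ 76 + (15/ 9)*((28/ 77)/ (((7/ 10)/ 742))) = 397850/ 627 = 634.53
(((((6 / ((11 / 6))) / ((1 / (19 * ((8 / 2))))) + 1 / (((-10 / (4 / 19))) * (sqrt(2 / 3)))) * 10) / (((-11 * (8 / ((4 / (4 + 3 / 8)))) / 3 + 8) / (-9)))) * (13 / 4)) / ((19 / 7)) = 3538080 / 3179-4914 * sqrt(6) / 104329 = 1112.84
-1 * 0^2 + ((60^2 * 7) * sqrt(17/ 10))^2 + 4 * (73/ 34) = 18352656146/ 17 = 1079568008.59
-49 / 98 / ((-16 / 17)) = 17 / 32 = 0.53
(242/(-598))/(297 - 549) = 121/75348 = 0.00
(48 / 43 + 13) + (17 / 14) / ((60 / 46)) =15.05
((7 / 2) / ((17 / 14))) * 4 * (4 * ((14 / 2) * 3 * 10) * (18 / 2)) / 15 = 98784 / 17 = 5810.82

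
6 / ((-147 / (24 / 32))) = -3 / 98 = -0.03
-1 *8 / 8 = -1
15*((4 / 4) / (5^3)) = 3 / 25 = 0.12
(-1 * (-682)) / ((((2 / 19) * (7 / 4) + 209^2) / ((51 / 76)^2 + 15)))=10143727 / 42050420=0.24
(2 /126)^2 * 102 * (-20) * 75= -17000 /441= -38.55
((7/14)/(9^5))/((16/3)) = 1/629856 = 0.00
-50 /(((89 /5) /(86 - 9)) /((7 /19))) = -134750 /1691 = -79.69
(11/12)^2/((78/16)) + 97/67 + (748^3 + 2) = 19684152099997/47034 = 418508995.62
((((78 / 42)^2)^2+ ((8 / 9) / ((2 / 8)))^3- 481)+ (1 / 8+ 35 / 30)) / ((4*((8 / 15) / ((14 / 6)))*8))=-29606018815 / 512096256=-57.81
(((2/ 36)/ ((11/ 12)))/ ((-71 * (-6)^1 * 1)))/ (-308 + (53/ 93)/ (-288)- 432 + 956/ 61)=-181536/ 924256868909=-0.00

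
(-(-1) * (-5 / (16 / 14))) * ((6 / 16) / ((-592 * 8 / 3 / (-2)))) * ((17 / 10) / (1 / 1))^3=-309519 / 30310400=-0.01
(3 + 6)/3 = 3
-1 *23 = -23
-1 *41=-41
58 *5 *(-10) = -2900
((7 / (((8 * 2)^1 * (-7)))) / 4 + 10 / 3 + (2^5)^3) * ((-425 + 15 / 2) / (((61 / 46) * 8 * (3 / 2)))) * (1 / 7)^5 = -51.16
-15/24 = -5/8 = -0.62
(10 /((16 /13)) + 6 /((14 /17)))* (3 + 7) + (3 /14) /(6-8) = 154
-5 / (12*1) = -5 / 12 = -0.42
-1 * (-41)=41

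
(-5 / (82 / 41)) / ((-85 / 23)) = 23 / 34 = 0.68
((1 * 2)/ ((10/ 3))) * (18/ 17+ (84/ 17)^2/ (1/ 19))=80622/ 289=278.97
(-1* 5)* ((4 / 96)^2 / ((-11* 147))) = 5 / 931392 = 0.00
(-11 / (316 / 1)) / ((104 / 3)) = -33 / 32864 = -0.00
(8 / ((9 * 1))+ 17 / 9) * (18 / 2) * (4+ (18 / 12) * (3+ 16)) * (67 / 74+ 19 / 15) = 783575 / 444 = 1764.81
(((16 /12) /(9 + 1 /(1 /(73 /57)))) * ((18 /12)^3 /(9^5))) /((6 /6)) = 0.00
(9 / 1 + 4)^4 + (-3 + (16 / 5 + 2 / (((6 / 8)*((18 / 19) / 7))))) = 3858422 / 135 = 28580.90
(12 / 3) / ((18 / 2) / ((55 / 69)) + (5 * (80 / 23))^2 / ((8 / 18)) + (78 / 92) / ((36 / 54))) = 0.01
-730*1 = -730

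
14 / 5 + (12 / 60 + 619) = 622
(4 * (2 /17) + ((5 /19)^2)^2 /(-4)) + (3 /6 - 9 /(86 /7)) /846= 75615510143 /161187789492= 0.47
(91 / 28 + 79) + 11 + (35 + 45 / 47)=129.21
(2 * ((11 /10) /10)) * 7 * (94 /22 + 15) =742 /25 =29.68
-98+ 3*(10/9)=-284/3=-94.67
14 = 14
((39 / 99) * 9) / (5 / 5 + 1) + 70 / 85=971 / 374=2.60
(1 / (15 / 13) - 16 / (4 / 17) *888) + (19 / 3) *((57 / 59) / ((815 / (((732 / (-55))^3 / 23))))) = -33332505490826819 / 552009789375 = -60383.90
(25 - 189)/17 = -164/17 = -9.65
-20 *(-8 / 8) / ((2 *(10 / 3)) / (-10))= -30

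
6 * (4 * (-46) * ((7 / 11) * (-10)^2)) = -772800 / 11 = -70254.55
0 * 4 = 0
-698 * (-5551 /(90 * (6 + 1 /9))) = 1937299 /275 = 7044.72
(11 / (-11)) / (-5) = 1 / 5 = 0.20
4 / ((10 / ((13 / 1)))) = 26 / 5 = 5.20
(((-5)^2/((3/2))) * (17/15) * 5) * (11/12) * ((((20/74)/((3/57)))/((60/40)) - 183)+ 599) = 36311.19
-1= -1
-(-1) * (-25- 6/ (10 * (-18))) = -749/ 30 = -24.97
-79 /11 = -7.18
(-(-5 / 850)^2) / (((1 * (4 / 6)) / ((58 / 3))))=-29 / 28900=-0.00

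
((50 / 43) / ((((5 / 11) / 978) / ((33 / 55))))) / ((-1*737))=-5868 / 2881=-2.04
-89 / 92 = -0.97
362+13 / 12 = 4357 / 12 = 363.08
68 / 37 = 1.84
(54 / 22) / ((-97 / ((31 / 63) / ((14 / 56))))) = -372 / 7469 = -0.05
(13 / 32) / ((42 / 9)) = 39 / 448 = 0.09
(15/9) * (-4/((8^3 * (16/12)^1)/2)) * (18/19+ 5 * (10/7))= -1345/8512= -0.16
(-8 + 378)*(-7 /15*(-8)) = 4144 /3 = 1381.33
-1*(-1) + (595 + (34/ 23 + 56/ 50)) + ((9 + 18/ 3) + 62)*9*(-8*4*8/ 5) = -20057726/ 575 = -34883.00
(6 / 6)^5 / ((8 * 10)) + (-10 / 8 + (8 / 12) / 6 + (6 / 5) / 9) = -143 / 144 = -0.99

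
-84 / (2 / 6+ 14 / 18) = -378 / 5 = -75.60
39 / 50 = 0.78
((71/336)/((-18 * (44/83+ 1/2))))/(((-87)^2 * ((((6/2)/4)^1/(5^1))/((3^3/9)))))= -29465/978490044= -0.00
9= 9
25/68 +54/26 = 2161/884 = 2.44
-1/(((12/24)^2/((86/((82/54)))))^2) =-86266944/1681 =-51318.82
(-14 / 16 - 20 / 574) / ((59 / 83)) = -173387 / 135464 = -1.28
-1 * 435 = -435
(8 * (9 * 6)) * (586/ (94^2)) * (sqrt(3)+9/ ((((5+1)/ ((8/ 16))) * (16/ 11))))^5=232340055369543/ 296486961152+2300051014659 * sqrt(3)/ 4632608768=1643.59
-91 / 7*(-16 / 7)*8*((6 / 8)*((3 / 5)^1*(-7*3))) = -11232 / 5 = -2246.40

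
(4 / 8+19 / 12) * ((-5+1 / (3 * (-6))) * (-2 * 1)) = 2275 / 108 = 21.06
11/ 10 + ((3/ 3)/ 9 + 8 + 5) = 1279/ 90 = 14.21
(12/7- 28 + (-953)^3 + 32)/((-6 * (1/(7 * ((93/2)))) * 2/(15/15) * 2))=187818528169/16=11738658010.56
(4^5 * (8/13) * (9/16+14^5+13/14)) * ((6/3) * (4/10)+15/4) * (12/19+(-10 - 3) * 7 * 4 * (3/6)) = -5313915492608/19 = -279679762768.84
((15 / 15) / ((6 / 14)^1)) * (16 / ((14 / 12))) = 32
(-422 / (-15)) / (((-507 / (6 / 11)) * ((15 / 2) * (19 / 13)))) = -1688 / 611325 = -0.00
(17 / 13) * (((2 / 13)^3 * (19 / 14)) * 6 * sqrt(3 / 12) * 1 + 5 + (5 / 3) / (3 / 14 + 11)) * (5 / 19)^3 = 79478108875 / 645881967003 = 0.12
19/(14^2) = 19/196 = 0.10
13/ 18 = 0.72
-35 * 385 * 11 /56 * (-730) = 7728875 /4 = 1932218.75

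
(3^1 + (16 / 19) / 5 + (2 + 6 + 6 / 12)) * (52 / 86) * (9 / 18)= 28821 / 8170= 3.53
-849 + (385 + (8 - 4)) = -460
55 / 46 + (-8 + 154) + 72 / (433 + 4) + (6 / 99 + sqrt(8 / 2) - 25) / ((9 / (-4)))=40897993 / 259578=157.56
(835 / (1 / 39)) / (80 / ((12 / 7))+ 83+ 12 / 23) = 172845 / 691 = 250.14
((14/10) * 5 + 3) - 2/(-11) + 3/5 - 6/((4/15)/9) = -21089/110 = -191.72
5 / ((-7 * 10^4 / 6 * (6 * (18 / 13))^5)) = -371293 / 34284321792000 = -0.00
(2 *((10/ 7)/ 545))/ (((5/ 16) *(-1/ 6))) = -384/ 3815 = -0.10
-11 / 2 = -5.50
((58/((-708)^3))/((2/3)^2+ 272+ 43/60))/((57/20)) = -725/3453611777442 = -0.00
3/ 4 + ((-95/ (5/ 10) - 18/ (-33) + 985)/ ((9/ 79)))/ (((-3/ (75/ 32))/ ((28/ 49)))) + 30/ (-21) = -5762329/ 1848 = -3118.14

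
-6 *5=-30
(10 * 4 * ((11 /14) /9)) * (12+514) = 115720 /63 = 1836.83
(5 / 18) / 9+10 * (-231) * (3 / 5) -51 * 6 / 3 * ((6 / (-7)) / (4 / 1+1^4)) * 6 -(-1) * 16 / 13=-1279.82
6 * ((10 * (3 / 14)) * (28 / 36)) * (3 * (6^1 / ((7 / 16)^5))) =188743680 / 16807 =11230.06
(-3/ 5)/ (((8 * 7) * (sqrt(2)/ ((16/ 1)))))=-3 * sqrt(2)/ 35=-0.12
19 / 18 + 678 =12223 / 18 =679.06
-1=-1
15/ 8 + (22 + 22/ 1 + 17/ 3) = 1237/ 24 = 51.54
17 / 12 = 1.42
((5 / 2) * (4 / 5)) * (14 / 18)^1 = 14 / 9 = 1.56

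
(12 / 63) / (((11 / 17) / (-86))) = -5848 / 231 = -25.32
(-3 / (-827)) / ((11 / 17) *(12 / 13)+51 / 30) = 6630 / 4198679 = 0.00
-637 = -637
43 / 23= 1.87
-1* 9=-9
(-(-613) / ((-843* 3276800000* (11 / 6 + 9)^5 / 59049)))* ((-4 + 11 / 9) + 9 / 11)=31600013301 / 183626666080000000000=0.00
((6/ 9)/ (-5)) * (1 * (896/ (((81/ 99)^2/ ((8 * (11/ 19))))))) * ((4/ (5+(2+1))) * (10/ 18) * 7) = -66784256/ 41553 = -1607.21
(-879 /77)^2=130.32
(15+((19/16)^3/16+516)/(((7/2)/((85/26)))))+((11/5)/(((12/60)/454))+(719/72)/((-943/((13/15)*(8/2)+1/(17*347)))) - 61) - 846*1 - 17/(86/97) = 879106600795993918343/192581087987957760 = 4564.86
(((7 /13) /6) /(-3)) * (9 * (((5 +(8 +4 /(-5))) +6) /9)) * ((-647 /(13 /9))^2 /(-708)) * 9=553819707 /398840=1388.58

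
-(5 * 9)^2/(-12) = 675/4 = 168.75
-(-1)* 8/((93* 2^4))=1/186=0.01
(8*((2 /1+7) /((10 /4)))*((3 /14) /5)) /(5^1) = 216 /875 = 0.25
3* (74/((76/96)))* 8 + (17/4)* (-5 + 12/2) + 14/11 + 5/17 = 31965421/14212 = 2249.19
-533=-533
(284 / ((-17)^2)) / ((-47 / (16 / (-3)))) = 4544 / 40749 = 0.11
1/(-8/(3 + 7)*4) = -5/16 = -0.31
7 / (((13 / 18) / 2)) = 252 / 13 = 19.38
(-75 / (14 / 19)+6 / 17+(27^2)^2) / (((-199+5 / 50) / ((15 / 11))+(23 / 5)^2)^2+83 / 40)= 4215293900 / 123380509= 34.16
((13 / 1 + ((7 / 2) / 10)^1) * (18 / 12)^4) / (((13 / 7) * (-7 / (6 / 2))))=-64881 / 4160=-15.60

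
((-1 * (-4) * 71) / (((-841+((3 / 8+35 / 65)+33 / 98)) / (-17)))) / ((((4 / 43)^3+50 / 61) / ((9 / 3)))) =21.02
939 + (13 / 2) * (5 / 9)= 942.61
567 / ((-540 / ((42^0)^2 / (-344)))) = 21 / 6880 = 0.00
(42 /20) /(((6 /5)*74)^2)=35 /131424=0.00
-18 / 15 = -6 / 5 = -1.20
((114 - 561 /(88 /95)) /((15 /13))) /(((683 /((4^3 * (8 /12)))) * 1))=-90896 /3415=-26.62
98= 98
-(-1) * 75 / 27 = 25 / 9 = 2.78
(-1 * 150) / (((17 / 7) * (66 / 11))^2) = -1225 / 1734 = -0.71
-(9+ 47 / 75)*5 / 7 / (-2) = 361 / 105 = 3.44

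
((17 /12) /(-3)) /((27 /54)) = -17 /18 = -0.94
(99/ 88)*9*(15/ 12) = 405/ 32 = 12.66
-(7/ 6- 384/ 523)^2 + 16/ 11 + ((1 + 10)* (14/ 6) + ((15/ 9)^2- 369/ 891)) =3173468665/ 108317484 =29.30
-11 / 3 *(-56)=616 / 3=205.33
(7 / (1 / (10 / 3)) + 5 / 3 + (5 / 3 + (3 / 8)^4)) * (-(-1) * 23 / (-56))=-7542229 / 688128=-10.96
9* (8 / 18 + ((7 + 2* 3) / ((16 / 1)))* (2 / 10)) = 437 / 80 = 5.46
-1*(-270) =270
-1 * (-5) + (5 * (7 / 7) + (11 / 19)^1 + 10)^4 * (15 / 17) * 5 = 575753336485 / 2215457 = 259880.17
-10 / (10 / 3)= -3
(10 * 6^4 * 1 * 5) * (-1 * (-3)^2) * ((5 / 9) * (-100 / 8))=4050000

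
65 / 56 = 1.16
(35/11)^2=1225/121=10.12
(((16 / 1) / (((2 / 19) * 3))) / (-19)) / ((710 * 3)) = -0.00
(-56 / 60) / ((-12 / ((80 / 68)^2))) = 280 / 2601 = 0.11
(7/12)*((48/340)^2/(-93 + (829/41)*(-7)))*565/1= -97293/3473780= -0.03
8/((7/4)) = 4.57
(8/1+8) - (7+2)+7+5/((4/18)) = 73/2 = 36.50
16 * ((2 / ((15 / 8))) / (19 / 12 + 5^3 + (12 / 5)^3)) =25600 / 210611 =0.12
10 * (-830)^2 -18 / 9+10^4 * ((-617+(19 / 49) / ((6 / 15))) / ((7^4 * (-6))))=2431602104606 / 352947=6889425.62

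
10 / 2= 5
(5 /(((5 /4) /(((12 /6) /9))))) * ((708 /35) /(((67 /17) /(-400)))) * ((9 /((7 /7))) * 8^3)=-3943956480 /469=-8409288.87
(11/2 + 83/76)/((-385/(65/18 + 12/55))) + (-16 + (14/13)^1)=-1881455461/125525400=-14.99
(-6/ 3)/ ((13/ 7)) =-14/ 13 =-1.08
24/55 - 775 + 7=-767.56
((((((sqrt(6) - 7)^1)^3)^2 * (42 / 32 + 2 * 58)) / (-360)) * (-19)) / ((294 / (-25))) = -64267400725 / 338688 + 203100785 * sqrt(6) / 2688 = -4674.65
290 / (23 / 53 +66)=15370 / 3521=4.37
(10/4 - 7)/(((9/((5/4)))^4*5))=-125/373248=-0.00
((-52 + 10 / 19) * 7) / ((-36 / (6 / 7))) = 8.58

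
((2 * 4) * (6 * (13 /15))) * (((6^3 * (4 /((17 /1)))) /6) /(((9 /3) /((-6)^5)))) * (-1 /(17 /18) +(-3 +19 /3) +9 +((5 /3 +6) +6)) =-32917487616 /1445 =-22780268.25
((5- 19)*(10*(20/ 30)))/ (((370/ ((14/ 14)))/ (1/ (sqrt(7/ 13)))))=-4*sqrt(91)/ 111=-0.34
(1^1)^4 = 1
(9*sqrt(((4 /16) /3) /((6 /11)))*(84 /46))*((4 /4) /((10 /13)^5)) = 23391459*sqrt(22) /4600000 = 23.85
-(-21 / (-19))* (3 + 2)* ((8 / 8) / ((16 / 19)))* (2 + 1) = -315 / 16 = -19.69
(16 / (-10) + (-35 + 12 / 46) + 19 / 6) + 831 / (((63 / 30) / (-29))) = -55587923 / 4830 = -11508.89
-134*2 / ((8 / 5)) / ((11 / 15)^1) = -228.41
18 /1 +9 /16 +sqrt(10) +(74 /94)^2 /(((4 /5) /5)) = sqrt(10) +792973 /35344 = 25.60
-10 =-10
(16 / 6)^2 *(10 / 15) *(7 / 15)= 896 / 405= 2.21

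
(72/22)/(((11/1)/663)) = 23868/121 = 197.26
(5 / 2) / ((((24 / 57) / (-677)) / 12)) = -192945 / 4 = -48236.25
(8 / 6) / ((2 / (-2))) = -4 / 3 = -1.33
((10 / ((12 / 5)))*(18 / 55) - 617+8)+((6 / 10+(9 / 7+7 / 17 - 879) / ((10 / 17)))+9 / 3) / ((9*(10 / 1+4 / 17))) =-752175569 / 1205820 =-623.79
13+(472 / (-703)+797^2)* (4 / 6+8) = 3870121749 / 703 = 5505151.85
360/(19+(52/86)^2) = 665640/35807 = 18.59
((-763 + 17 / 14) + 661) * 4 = -2822 / 7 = -403.14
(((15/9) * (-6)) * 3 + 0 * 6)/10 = -3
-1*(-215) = 215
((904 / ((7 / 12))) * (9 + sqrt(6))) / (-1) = -97632 / 7 -10848 * sqrt(6) / 7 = -17743.44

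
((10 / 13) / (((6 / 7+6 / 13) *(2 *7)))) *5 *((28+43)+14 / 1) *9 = 1275 / 8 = 159.38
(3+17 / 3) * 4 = 104 / 3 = 34.67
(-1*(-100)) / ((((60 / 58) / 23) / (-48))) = -106720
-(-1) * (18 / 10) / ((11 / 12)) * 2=216 / 55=3.93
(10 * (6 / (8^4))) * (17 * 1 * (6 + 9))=3825 / 1024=3.74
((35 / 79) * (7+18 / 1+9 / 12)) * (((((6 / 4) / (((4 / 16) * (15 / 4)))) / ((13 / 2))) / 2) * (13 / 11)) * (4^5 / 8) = 184576 / 869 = 212.40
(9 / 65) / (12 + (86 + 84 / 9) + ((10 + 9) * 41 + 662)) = 27 / 301925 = 0.00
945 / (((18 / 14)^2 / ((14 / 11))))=24010 / 33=727.58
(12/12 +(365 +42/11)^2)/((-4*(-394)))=86.31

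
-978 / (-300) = 3.26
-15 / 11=-1.36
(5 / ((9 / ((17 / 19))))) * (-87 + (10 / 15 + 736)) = 322.93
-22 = -22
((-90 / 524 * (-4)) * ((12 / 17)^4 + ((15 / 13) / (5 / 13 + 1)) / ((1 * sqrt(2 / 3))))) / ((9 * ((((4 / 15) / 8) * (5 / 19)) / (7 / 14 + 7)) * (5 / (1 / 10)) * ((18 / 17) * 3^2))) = 21888 / 643603 + 1615 * sqrt(6) / 28296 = 0.17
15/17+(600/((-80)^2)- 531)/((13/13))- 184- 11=-394413/544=-725.02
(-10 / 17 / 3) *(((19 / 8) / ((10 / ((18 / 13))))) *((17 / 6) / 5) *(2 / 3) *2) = -19 / 390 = -0.05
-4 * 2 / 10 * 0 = 0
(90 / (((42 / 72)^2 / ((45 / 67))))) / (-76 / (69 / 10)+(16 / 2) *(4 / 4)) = -2515050 / 42679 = -58.93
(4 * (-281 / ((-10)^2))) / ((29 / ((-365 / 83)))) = 20513 / 12035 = 1.70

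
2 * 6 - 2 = 10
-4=-4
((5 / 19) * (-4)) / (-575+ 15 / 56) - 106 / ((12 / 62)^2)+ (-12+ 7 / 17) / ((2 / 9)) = -53924459155 / 18712359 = -2881.76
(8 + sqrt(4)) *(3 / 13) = 30 / 13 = 2.31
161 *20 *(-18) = -57960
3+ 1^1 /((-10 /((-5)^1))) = 7 /2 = 3.50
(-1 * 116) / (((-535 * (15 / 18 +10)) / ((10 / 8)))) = 174 / 6955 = 0.03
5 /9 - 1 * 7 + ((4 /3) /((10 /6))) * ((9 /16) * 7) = -593 /180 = -3.29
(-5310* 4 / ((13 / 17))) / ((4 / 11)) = -992970 / 13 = -76382.31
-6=-6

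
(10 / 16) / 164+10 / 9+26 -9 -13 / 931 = 18.10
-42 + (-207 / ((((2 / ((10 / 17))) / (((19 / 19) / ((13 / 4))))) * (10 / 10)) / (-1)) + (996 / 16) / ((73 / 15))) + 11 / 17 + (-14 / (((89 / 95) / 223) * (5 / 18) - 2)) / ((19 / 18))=-31414554043 / 9837451676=-3.19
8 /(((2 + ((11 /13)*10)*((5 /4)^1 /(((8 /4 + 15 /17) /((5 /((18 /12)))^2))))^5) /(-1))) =-216838452716613 /595849917315815872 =-0.00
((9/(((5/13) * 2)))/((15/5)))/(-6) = -13/20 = -0.65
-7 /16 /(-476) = 1 /1088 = 0.00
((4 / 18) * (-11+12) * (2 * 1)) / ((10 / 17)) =34 / 45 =0.76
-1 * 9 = -9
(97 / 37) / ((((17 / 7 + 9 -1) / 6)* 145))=4074 / 391645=0.01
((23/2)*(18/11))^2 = 42849/121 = 354.12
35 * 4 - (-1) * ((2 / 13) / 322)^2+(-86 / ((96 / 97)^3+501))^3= 58969603189311985403552444541072721 / 421226581099316931062793720290421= 139.99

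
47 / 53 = 0.89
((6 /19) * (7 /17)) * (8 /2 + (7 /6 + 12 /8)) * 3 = 840 /323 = 2.60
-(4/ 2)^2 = -4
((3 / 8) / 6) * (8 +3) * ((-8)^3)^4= 47244640256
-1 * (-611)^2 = -373321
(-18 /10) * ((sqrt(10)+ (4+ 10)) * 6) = -756 /5 -54 * sqrt(10) /5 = -185.35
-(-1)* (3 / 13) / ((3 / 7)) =0.54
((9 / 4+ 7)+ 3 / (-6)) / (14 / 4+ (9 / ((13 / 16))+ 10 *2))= 455 / 1798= 0.25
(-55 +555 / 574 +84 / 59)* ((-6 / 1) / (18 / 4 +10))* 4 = 42760056 / 491057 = 87.08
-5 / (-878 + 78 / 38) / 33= 95 / 549219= 0.00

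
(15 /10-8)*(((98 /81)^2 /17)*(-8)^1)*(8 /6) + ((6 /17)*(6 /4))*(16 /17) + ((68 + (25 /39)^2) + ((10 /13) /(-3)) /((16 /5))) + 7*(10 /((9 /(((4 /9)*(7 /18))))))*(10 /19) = 11033272252681 /146123285256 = 75.51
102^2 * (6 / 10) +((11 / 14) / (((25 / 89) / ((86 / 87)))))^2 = 1448764378909 / 231800625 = 6250.05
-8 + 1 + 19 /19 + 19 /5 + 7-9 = -21 /5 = -4.20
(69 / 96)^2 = 529 / 1024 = 0.52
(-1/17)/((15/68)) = -4/15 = -0.27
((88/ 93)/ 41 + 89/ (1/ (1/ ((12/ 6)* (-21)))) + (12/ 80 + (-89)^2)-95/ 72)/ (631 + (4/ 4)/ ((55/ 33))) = 25359870463/ 2022964272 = 12.54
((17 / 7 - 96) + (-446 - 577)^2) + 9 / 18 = 14650103 / 14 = 1046435.93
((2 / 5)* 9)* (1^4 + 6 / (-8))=9 / 10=0.90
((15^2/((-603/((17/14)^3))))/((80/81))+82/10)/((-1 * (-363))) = 0.02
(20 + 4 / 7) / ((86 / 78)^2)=16.92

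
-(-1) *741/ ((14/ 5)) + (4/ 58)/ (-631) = 264.64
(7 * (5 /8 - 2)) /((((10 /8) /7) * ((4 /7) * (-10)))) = 3773 /400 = 9.43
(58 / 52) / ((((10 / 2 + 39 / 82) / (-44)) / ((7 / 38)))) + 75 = 8134619 / 110903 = 73.35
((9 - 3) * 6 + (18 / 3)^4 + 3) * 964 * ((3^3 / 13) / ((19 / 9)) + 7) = 2537845680 / 247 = 10274678.87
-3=-3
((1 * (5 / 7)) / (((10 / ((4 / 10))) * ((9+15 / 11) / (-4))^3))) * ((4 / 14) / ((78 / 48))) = -170368 / 589839705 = -0.00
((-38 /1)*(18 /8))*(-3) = 513 /2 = 256.50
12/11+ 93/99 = 67/33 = 2.03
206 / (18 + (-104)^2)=103 / 5417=0.02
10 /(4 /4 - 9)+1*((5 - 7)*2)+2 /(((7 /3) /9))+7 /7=97 /28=3.46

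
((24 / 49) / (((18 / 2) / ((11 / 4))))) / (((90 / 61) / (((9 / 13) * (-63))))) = -2013 / 455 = -4.42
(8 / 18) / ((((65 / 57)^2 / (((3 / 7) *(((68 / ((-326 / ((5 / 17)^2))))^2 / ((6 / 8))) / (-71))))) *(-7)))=577600 / 4514547064391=0.00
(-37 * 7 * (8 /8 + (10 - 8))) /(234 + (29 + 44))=-777 /307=-2.53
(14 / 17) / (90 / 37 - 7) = -518 / 2873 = -0.18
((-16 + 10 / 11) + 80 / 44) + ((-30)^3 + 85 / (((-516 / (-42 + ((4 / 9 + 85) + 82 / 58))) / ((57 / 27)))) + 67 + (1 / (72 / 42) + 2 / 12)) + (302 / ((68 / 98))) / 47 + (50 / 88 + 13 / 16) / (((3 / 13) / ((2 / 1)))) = -573981771235595 / 21306012552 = -26939.90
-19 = -19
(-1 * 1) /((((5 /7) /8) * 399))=-8 /285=-0.03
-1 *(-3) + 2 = 5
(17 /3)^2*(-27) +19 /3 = -2582 /3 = -860.67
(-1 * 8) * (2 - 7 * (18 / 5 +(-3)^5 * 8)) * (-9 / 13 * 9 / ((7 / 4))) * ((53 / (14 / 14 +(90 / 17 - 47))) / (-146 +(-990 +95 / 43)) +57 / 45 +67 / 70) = 12848517850275936 / 14923970425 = 860931.61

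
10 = 10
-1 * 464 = -464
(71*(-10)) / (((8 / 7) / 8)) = -4970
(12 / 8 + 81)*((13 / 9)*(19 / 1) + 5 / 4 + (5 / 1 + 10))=86515 / 24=3604.79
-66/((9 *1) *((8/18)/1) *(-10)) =33/20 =1.65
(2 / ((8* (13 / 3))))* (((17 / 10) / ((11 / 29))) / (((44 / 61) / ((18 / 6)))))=270657 / 251680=1.08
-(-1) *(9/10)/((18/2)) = 1/10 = 0.10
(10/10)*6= 6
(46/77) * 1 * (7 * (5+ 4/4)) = 276/11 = 25.09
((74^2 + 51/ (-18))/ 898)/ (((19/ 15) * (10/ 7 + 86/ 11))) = 12643015/ 24296288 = 0.52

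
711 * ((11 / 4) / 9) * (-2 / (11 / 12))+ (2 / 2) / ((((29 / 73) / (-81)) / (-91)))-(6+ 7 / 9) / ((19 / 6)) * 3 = 9958865 / 551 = 18074.17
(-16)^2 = 256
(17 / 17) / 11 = 1 / 11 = 0.09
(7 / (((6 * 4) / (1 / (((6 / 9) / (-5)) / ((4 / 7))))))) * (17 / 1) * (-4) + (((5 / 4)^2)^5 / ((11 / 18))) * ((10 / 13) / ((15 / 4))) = 825886955 / 9371648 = 88.13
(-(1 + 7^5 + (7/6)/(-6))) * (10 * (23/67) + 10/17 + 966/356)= -48597863561/429336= -113193.08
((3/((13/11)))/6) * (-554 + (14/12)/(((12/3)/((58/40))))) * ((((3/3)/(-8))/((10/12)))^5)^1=236753847/13312000000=0.02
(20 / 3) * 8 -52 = 4 / 3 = 1.33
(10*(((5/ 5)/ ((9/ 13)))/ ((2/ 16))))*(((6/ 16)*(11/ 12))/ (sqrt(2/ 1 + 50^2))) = 715*sqrt(278)/ 15012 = 0.79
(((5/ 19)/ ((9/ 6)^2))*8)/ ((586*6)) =40/ 150309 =0.00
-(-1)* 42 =42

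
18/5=3.60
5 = 5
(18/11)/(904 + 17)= 6/3377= 0.00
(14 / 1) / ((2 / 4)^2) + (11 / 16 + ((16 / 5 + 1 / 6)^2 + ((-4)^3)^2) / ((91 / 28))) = 61798591 / 46800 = 1320.48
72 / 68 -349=-5915 / 17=-347.94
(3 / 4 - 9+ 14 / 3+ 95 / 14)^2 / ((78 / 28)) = 72361 / 19656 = 3.68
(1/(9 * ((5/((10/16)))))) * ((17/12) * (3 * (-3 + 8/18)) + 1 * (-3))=-499/2592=-0.19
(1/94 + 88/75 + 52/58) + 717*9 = 1319741213/204450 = 6455.08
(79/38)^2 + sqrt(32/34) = 4 *sqrt(17)/17 + 6241/1444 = 5.29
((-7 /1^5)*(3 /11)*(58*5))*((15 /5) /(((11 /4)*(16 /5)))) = -45675 /242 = -188.74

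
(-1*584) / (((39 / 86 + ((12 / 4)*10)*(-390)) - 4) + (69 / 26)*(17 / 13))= 0.05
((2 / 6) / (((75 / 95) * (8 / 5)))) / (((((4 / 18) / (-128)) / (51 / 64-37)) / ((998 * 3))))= 65902431 / 4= 16475607.75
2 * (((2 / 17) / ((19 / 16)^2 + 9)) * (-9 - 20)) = -29696 / 45305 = -0.66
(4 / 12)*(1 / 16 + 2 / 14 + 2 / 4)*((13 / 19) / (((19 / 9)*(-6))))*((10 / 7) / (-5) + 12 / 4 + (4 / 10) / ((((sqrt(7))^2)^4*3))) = -0.03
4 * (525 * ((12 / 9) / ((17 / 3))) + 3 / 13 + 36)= 141228 / 221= 639.04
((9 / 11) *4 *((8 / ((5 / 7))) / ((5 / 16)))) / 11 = 32256 / 3025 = 10.66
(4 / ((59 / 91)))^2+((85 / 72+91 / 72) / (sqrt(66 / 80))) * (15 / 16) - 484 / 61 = 5 * sqrt(330) / 36+6397452 / 212341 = 32.65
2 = 2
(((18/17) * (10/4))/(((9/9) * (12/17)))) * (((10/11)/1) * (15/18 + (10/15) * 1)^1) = 225/44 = 5.11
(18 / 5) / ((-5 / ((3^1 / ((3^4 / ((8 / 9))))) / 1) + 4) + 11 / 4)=-16 / 645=-0.02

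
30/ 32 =15/ 16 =0.94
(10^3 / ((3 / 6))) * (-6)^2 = 72000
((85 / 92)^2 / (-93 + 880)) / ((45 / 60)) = 0.00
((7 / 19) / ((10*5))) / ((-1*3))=-7 / 2850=-0.00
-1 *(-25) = 25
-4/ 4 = -1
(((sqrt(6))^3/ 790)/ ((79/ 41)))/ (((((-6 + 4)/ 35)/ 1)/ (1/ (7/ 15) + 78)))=-69003*sqrt(6)/ 12482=-13.54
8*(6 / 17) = 48 / 17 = 2.82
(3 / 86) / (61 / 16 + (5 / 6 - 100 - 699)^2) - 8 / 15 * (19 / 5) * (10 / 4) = -299801849404 / 59171418285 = -5.07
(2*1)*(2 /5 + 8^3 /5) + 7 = 1063 /5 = 212.60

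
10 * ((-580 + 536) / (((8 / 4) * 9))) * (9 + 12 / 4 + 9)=-1540 / 3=-513.33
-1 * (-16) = 16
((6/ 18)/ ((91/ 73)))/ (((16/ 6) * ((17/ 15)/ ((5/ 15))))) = 0.03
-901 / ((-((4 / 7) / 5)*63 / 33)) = 49555 / 12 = 4129.58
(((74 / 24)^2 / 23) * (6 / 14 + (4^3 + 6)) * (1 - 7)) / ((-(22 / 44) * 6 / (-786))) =-88414127 / 1932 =-45763.01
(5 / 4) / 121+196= 196.01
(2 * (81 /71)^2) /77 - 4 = -1539506 /388157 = -3.97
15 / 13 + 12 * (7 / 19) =1377 / 247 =5.57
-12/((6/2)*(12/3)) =-1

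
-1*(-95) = 95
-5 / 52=-0.10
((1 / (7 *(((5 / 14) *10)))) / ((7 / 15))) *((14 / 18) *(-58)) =-58 / 15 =-3.87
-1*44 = -44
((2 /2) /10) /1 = 1 /10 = 0.10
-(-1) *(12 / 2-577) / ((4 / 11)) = -6281 / 4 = -1570.25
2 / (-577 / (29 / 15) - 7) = -29 / 4429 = -0.01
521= 521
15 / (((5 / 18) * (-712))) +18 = 6381 / 356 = 17.92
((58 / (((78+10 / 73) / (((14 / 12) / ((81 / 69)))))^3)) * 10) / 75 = 3869552099 / 243181959644160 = 0.00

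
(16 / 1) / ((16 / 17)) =17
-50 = -50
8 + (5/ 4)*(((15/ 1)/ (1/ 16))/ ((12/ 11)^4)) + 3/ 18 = 380137/ 1728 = 219.99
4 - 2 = 2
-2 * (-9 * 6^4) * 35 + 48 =816528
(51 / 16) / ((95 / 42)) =1071 / 760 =1.41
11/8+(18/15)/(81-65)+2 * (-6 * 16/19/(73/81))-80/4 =-825617/27740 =-29.76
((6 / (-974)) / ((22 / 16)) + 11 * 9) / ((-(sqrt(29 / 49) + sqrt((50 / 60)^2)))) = -779568930 / 969617 + 133640388 * sqrt(29) / 969617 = -61.77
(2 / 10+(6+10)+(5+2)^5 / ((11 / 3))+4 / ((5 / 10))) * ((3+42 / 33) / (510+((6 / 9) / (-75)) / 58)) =15544497060 / 402657629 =38.60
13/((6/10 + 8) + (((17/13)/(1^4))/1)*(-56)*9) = -845/42281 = -0.02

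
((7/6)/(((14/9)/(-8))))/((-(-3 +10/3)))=18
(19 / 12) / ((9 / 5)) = 95 / 108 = 0.88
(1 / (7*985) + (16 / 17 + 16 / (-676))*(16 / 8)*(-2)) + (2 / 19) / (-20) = -2766486133 / 752754730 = -3.68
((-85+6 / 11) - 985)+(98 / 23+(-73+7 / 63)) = -2591414 / 2277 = -1138.08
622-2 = 620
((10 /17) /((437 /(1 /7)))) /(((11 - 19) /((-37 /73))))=185 /15184876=0.00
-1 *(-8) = 8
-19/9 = -2.11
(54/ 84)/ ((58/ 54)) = 243/ 406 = 0.60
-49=-49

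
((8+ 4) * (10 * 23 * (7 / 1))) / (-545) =-3864 / 109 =-35.45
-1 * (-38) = 38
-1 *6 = -6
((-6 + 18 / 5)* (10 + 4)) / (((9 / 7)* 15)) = -392 / 225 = -1.74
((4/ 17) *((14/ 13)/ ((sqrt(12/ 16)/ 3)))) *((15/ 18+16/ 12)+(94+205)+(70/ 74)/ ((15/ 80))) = 3806824 *sqrt(3)/ 24531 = 268.79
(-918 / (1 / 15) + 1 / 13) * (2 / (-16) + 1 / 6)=-179009 / 312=-573.75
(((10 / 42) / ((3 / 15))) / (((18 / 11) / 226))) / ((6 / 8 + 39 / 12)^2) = 10.28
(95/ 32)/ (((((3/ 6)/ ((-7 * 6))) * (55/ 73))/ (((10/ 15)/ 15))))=-9709/ 660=-14.71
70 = 70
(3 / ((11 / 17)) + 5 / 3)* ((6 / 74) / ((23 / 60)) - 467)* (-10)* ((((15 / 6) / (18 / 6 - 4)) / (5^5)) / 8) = -10328162 / 3510375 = -2.94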